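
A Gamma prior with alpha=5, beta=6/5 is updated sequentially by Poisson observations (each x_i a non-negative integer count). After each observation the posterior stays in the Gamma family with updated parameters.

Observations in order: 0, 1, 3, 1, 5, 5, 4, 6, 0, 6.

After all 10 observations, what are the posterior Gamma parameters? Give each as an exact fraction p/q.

alpha=36, beta=56/5

obs 1: x=0 → posterior Gamma(5, 11/5)
obs 2: x=1 → posterior Gamma(6, 16/5)
obs 3: x=3 → posterior Gamma(9, 21/5)
obs 4: x=1 → posterior Gamma(10, 26/5)
obs 5: x=5 → posterior Gamma(15, 31/5)
obs 6: x=5 → posterior Gamma(20, 36/5)
obs 7: x=4 → posterior Gamma(24, 41/5)
obs 8: x=6 → posterior Gamma(30, 46/5)
obs 9: x=0 → posterior Gamma(30, 51/5)
obs 10: x=6 → posterior Gamma(36, 56/5)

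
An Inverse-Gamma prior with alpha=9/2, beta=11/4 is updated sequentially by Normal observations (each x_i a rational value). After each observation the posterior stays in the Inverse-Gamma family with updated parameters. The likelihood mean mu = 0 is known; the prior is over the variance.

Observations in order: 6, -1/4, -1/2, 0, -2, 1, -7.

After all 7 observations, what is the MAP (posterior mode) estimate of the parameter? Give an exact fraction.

511/96

obs 1: x=6 → posterior Inverse-Gamma(5, 83/4)
obs 2: x=-1/4 → posterior Inverse-Gamma(11/2, 665/32)
obs 3: x=-1/2 → posterior Inverse-Gamma(6, 669/32)
obs 4: x=0 → posterior Inverse-Gamma(13/2, 669/32)
obs 5: x=-2 → posterior Inverse-Gamma(7, 733/32)
obs 6: x=1 → posterior Inverse-Gamma(15/2, 749/32)
obs 7: x=-7 → posterior Inverse-Gamma(8, 1533/32)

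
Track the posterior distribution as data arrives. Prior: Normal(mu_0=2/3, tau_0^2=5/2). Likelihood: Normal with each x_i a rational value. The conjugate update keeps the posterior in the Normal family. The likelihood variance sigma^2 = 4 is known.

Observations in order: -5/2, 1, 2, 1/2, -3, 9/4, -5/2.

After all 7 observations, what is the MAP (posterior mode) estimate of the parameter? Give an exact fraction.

obs 1: x=-5/2 → posterior Normal(-43/78, 20/13)
obs 2: x=1 → posterior Normal(-13/108, 10/9)
obs 3: x=2 → posterior Normal(47/138, 20/23)
obs 4: x=1/2 → posterior Normal(31/84, 5/7)
obs 5: x=-3 → posterior Normal(-14/99, 20/33)
obs 6: x=9/4 → posterior Normal(79/456, 10/19)
obs 7: x=-5/2 → posterior Normal(-71/516, 20/43)

-71/516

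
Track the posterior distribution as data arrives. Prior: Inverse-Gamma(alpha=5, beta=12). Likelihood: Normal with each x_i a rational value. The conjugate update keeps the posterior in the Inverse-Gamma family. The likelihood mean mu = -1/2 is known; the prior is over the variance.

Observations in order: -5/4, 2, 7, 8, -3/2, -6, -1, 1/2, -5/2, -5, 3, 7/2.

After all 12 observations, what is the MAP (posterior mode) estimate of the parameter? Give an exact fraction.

1303/128

obs 1: x=-5/4 → posterior Inverse-Gamma(11/2, 393/32)
obs 2: x=2 → posterior Inverse-Gamma(6, 493/32)
obs 3: x=7 → posterior Inverse-Gamma(13/2, 1393/32)
obs 4: x=8 → posterior Inverse-Gamma(7, 2549/32)
obs 5: x=-3/2 → posterior Inverse-Gamma(15/2, 2565/32)
obs 6: x=-6 → posterior Inverse-Gamma(8, 3049/32)
obs 7: x=-1 → posterior Inverse-Gamma(17/2, 3053/32)
obs 8: x=1/2 → posterior Inverse-Gamma(9, 3069/32)
obs 9: x=-5/2 → posterior Inverse-Gamma(19/2, 3133/32)
obs 10: x=-5 → posterior Inverse-Gamma(10, 3457/32)
obs 11: x=3 → posterior Inverse-Gamma(21/2, 3653/32)
obs 12: x=7/2 → posterior Inverse-Gamma(11, 3909/32)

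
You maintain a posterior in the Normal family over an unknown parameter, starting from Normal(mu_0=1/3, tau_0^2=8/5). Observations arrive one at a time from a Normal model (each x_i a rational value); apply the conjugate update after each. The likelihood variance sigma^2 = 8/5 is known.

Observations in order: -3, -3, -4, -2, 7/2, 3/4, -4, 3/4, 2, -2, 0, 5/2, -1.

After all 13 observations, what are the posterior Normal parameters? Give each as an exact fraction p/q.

obs 1: x=-3 → posterior Normal(-4/3, 4/5)
obs 2: x=-3 → posterior Normal(-17/9, 8/15)
obs 3: x=-4 → posterior Normal(-29/12, 2/5)
obs 4: x=-2 → posterior Normal(-7/3, 8/25)
obs 5: x=7/2 → posterior Normal(-49/36, 4/15)
obs 6: x=3/4 → posterior Normal(-89/84, 8/35)
obs 7: x=-4 → posterior Normal(-137/96, 1/5)
obs 8: x=3/4 → posterior Normal(-32/27, 8/45)
obs 9: x=2 → posterior Normal(-13/15, 4/25)
obs 10: x=-2 → posterior Normal(-32/33, 8/55)
obs 11: x=0 → posterior Normal(-8/9, 2/15)
obs 12: x=5/2 → posterior Normal(-49/78, 8/65)
obs 13: x=-1 → posterior Normal(-55/84, 4/35)

mu_0=-55/84, tau_0^2=4/35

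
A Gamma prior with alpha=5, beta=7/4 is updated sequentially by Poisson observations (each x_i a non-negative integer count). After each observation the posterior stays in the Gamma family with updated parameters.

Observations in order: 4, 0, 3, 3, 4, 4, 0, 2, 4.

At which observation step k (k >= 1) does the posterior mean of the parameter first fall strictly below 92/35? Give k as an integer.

k = 2

obs 1: x=4 → posterior Gamma(9, 11/4)
obs 2: x=0 → posterior Gamma(9, 15/4)
obs 3: x=3 → posterior Gamma(12, 19/4)
obs 4: x=3 → posterior Gamma(15, 23/4)
obs 5: x=4 → posterior Gamma(19, 27/4)
obs 6: x=4 → posterior Gamma(23, 31/4)
obs 7: x=0 → posterior Gamma(23, 35/4)
obs 8: x=2 → posterior Gamma(25, 39/4)
obs 9: x=4 → posterior Gamma(29, 43/4)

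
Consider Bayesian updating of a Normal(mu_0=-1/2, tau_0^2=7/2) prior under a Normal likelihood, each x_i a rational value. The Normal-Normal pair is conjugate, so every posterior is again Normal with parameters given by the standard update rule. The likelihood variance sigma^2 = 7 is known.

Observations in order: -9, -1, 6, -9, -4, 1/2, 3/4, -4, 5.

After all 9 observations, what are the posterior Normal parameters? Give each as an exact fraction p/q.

obs 1: x=-9 → posterior Normal(-10/3, 7/3)
obs 2: x=-1 → posterior Normal(-11/4, 7/4)
obs 3: x=6 → posterior Normal(-1, 7/5)
obs 4: x=-9 → posterior Normal(-7/3, 7/6)
obs 5: x=-4 → posterior Normal(-18/7, 1)
obs 6: x=1/2 → posterior Normal(-35/16, 7/8)
obs 7: x=3/4 → posterior Normal(-67/36, 7/9)
obs 8: x=-4 → posterior Normal(-83/40, 7/10)
obs 9: x=5 → posterior Normal(-63/44, 7/11)

mu_0=-63/44, tau_0^2=7/11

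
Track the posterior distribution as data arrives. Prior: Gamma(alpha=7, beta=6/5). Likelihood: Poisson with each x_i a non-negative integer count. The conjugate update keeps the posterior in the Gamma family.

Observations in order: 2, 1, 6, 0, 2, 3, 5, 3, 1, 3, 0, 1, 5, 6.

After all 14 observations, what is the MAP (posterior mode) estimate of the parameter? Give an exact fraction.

55/19

obs 1: x=2 → posterior Gamma(9, 11/5)
obs 2: x=1 → posterior Gamma(10, 16/5)
obs 3: x=6 → posterior Gamma(16, 21/5)
obs 4: x=0 → posterior Gamma(16, 26/5)
obs 5: x=2 → posterior Gamma(18, 31/5)
obs 6: x=3 → posterior Gamma(21, 36/5)
obs 7: x=5 → posterior Gamma(26, 41/5)
obs 8: x=3 → posterior Gamma(29, 46/5)
obs 9: x=1 → posterior Gamma(30, 51/5)
obs 10: x=3 → posterior Gamma(33, 56/5)
obs 11: x=0 → posterior Gamma(33, 61/5)
obs 12: x=1 → posterior Gamma(34, 66/5)
obs 13: x=5 → posterior Gamma(39, 71/5)
obs 14: x=6 → posterior Gamma(45, 76/5)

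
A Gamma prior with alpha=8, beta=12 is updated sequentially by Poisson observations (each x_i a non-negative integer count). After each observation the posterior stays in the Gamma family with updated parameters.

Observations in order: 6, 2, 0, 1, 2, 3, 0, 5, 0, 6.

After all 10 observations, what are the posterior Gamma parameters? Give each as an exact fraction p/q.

alpha=33, beta=22

obs 1: x=6 → posterior Gamma(14, 13)
obs 2: x=2 → posterior Gamma(16, 14)
obs 3: x=0 → posterior Gamma(16, 15)
obs 4: x=1 → posterior Gamma(17, 16)
obs 5: x=2 → posterior Gamma(19, 17)
obs 6: x=3 → posterior Gamma(22, 18)
obs 7: x=0 → posterior Gamma(22, 19)
obs 8: x=5 → posterior Gamma(27, 20)
obs 9: x=0 → posterior Gamma(27, 21)
obs 10: x=6 → posterior Gamma(33, 22)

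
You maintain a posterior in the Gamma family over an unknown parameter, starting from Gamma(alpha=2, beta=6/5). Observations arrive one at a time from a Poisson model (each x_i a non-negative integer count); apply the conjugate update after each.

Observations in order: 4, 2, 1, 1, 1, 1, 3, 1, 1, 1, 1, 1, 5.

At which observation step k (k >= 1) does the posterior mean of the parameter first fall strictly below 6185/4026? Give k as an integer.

obs 1: x=4 → posterior Gamma(6, 11/5)
obs 2: x=2 → posterior Gamma(8, 16/5)
obs 3: x=1 → posterior Gamma(9, 21/5)
obs 4: x=1 → posterior Gamma(10, 26/5)
obs 5: x=1 → posterior Gamma(11, 31/5)
obs 6: x=1 → posterior Gamma(12, 36/5)
obs 7: x=3 → posterior Gamma(15, 41/5)
obs 8: x=1 → posterior Gamma(16, 46/5)
obs 9: x=1 → posterior Gamma(17, 51/5)
obs 10: x=1 → posterior Gamma(18, 56/5)
obs 11: x=1 → posterior Gamma(19, 61/5)
obs 12: x=1 → posterior Gamma(20, 66/5)
obs 13: x=5 → posterior Gamma(25, 71/5)

k = 12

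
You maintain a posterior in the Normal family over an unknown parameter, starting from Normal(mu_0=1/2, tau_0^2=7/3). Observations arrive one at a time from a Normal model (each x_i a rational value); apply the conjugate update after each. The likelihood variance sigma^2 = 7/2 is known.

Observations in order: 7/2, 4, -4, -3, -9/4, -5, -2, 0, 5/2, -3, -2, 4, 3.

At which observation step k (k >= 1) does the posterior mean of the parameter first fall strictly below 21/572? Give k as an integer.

obs 1: x=7/2 → posterior Normal(17/10, 7/5)
obs 2: x=4 → posterior Normal(33/14, 1)
obs 3: x=-4 → posterior Normal(17/18, 7/9)
obs 4: x=-3 → posterior Normal(5/22, 7/11)
obs 5: x=-9/4 → posterior Normal(-2/13, 7/13)
obs 6: x=-5 → posterior Normal(-4/5, 7/15)
obs 7: x=-2 → posterior Normal(-16/17, 7/17)
obs 8: x=0 → posterior Normal(-16/19, 7/19)
obs 9: x=5/2 → posterior Normal(-11/21, 1/3)
obs 10: x=-3 → posterior Normal(-17/23, 7/23)
obs 11: x=-2 → posterior Normal(-21/25, 7/25)
obs 12: x=4 → posterior Normal(-13/27, 7/27)
obs 13: x=3 → posterior Normal(-7/29, 7/29)

k = 5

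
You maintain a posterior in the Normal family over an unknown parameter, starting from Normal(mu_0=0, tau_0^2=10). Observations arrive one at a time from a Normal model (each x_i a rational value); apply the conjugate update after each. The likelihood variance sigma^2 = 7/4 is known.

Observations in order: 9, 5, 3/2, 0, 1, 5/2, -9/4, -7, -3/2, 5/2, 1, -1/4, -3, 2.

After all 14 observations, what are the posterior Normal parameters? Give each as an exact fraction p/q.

obs 1: x=9 → posterior Normal(360/47, 70/47)
obs 2: x=5 → posterior Normal(560/87, 70/87)
obs 3: x=3/2 → posterior Normal(620/127, 70/127)
obs 4: x=0 → posterior Normal(620/167, 70/167)
obs 5: x=1 → posterior Normal(220/69, 70/207)
obs 6: x=5/2 → posterior Normal(40/13, 70/247)
obs 7: x=-9/4 → posterior Normal(670/287, 10/41)
obs 8: x=-7 → posterior Normal(130/109, 70/327)
obs 9: x=-3/2 → posterior Normal(330/367, 70/367)
obs 10: x=5/2 → posterior Normal(430/407, 70/407)
obs 11: x=1 → posterior Normal(470/447, 70/447)
obs 12: x=-1/4 → posterior Normal(460/487, 70/487)
obs 13: x=-3 → posterior Normal(20/31, 70/527)
obs 14: x=2 → posterior Normal(20/27, 10/81)

mu_0=20/27, tau_0^2=10/81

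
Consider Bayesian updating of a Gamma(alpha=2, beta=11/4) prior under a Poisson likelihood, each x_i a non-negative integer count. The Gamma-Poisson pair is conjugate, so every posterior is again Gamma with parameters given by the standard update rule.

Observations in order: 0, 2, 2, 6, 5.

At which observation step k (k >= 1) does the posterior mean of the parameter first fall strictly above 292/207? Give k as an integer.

k = 4

obs 1: x=0 → posterior Gamma(2, 15/4)
obs 2: x=2 → posterior Gamma(4, 19/4)
obs 3: x=2 → posterior Gamma(6, 23/4)
obs 4: x=6 → posterior Gamma(12, 27/4)
obs 5: x=5 → posterior Gamma(17, 31/4)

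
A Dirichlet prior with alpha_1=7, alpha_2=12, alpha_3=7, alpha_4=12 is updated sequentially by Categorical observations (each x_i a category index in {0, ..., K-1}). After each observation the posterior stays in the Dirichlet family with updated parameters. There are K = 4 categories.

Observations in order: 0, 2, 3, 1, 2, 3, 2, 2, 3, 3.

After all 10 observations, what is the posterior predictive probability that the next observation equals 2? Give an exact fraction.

obs 1: x=0 → posterior Dirichlet(8, 12, 7, 12)
obs 2: x=2 → posterior Dirichlet(8, 12, 8, 12)
obs 3: x=3 → posterior Dirichlet(8, 12, 8, 13)
obs 4: x=1 → posterior Dirichlet(8, 13, 8, 13)
obs 5: x=2 → posterior Dirichlet(8, 13, 9, 13)
obs 6: x=3 → posterior Dirichlet(8, 13, 9, 14)
obs 7: x=2 → posterior Dirichlet(8, 13, 10, 14)
obs 8: x=2 → posterior Dirichlet(8, 13, 11, 14)
obs 9: x=3 → posterior Dirichlet(8, 13, 11, 15)
obs 10: x=3 → posterior Dirichlet(8, 13, 11, 16)

11/48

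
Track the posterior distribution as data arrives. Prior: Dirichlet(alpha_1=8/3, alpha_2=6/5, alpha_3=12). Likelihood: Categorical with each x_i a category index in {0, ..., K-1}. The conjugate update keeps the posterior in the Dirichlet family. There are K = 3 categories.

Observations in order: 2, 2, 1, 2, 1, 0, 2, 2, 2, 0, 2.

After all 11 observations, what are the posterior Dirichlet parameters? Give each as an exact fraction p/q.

obs 1: x=2 → posterior Dirichlet(8/3, 6/5, 13)
obs 2: x=2 → posterior Dirichlet(8/3, 6/5, 14)
obs 3: x=1 → posterior Dirichlet(8/3, 11/5, 14)
obs 4: x=2 → posterior Dirichlet(8/3, 11/5, 15)
obs 5: x=1 → posterior Dirichlet(8/3, 16/5, 15)
obs 6: x=0 → posterior Dirichlet(11/3, 16/5, 15)
obs 7: x=2 → posterior Dirichlet(11/3, 16/5, 16)
obs 8: x=2 → posterior Dirichlet(11/3, 16/5, 17)
obs 9: x=2 → posterior Dirichlet(11/3, 16/5, 18)
obs 10: x=0 → posterior Dirichlet(14/3, 16/5, 18)
obs 11: x=2 → posterior Dirichlet(14/3, 16/5, 19)

alpha_1=14/3, alpha_2=16/5, alpha_3=19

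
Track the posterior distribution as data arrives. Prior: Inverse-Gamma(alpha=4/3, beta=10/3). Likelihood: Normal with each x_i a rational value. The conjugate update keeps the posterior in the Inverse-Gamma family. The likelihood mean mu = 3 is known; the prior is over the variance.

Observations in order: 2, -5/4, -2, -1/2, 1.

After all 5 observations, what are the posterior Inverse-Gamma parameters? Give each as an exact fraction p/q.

alpha=23/6, beta=3215/96

obs 1: x=2 → posterior Inverse-Gamma(11/6, 23/6)
obs 2: x=-5/4 → posterior Inverse-Gamma(7/3, 1235/96)
obs 3: x=-2 → posterior Inverse-Gamma(17/6, 2435/96)
obs 4: x=-1/2 → posterior Inverse-Gamma(10/3, 3023/96)
obs 5: x=1 → posterior Inverse-Gamma(23/6, 3215/96)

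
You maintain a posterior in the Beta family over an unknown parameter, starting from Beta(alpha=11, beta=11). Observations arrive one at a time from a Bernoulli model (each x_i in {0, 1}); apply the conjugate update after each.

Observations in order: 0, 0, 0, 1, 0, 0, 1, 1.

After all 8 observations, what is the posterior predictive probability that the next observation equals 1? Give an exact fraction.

7/15

obs 1: x=0 → posterior Beta(11, 12)
obs 2: x=0 → posterior Beta(11, 13)
obs 3: x=0 → posterior Beta(11, 14)
obs 4: x=1 → posterior Beta(12, 14)
obs 5: x=0 → posterior Beta(12, 15)
obs 6: x=0 → posterior Beta(12, 16)
obs 7: x=1 → posterior Beta(13, 16)
obs 8: x=1 → posterior Beta(14, 16)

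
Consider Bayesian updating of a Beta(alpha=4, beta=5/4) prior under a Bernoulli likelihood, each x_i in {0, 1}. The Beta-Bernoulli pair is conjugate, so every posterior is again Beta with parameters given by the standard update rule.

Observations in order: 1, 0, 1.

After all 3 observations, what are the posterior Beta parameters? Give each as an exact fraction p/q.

alpha=6, beta=9/4

obs 1: x=1 → posterior Beta(5, 5/4)
obs 2: x=0 → posterior Beta(5, 9/4)
obs 3: x=1 → posterior Beta(6, 9/4)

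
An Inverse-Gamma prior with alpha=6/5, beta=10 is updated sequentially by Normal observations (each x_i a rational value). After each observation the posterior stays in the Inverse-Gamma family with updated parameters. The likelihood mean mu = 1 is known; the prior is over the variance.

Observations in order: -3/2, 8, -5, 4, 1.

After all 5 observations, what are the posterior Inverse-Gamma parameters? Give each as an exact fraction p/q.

alpha=37/10, beta=481/8

obs 1: x=-3/2 → posterior Inverse-Gamma(17/10, 105/8)
obs 2: x=8 → posterior Inverse-Gamma(11/5, 301/8)
obs 3: x=-5 → posterior Inverse-Gamma(27/10, 445/8)
obs 4: x=4 → posterior Inverse-Gamma(16/5, 481/8)
obs 5: x=1 → posterior Inverse-Gamma(37/10, 481/8)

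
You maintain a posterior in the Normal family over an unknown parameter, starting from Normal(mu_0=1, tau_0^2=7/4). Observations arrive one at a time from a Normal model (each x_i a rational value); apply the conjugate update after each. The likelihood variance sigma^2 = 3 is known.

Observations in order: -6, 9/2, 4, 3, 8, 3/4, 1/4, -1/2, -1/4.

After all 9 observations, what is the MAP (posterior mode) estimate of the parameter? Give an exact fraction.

433/300

obs 1: x=-6 → posterior Normal(-30/19, 21/19)
obs 2: x=9/2 → posterior Normal(3/52, 21/26)
obs 3: x=4 → posterior Normal(59/66, 7/11)
obs 4: x=3 → posterior Normal(101/80, 21/40)
obs 5: x=8 → posterior Normal(213/94, 21/47)
obs 6: x=3/4 → posterior Normal(149/72, 7/18)
obs 7: x=1/4 → posterior Normal(227/122, 21/61)
obs 8: x=-1/2 → posterior Normal(55/34, 21/68)
obs 9: x=-1/4 → posterior Normal(433/300, 7/25)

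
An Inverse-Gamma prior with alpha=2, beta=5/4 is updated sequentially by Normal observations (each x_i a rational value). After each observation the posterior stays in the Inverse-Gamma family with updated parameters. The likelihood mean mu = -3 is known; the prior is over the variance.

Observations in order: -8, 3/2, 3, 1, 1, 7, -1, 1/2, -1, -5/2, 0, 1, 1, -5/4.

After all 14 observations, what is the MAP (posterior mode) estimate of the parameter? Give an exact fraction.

obs 1: x=-8 → posterior Inverse-Gamma(5/2, 55/4)
obs 2: x=3/2 → posterior Inverse-Gamma(3, 191/8)
obs 3: x=3 → posterior Inverse-Gamma(7/2, 335/8)
obs 4: x=1 → posterior Inverse-Gamma(4, 399/8)
obs 5: x=1 → posterior Inverse-Gamma(9/2, 463/8)
obs 6: x=7 → posterior Inverse-Gamma(5, 863/8)
obs 7: x=-1 → posterior Inverse-Gamma(11/2, 879/8)
obs 8: x=1/2 → posterior Inverse-Gamma(6, 116)
obs 9: x=-1 → posterior Inverse-Gamma(13/2, 118)
obs 10: x=-5/2 → posterior Inverse-Gamma(7, 945/8)
obs 11: x=0 → posterior Inverse-Gamma(15/2, 981/8)
obs 12: x=1 → posterior Inverse-Gamma(8, 1045/8)
obs 13: x=1 → posterior Inverse-Gamma(17/2, 1109/8)
obs 14: x=-5/4 → posterior Inverse-Gamma(9, 4485/32)

897/64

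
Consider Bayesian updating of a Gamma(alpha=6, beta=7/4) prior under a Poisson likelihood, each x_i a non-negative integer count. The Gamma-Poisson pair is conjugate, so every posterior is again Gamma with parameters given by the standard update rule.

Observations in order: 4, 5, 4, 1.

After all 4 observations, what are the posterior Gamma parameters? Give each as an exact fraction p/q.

alpha=20, beta=23/4

obs 1: x=4 → posterior Gamma(10, 11/4)
obs 2: x=5 → posterior Gamma(15, 15/4)
obs 3: x=4 → posterior Gamma(19, 19/4)
obs 4: x=1 → posterior Gamma(20, 23/4)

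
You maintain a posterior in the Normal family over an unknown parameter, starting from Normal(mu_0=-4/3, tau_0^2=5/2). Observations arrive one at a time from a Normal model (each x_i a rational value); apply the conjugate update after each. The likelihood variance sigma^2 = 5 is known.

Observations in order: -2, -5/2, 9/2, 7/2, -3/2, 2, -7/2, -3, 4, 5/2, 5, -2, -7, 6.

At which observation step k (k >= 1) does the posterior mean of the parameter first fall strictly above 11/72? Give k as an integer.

obs 1: x=-2 → posterior Normal(-14/9, 5/3)
obs 2: x=-5/2 → posterior Normal(-43/24, 5/4)
obs 3: x=9/2 → posterior Normal(-8/15, 1)
obs 4: x=7/2 → posterior Normal(5/36, 5/6)
obs 5: x=-3/2 → posterior Normal(-2/21, 5/7)
obs 6: x=2 → posterior Normal(1/6, 5/8)
obs 7: x=-7/2 → posterior Normal(-13/54, 5/9)
obs 8: x=-3 → posterior Normal(-31/60, 1/2)
obs 9: x=4 → posterior Normal(-7/66, 5/11)
obs 10: x=5/2 → posterior Normal(1/9, 5/12)
obs 11: x=5 → posterior Normal(19/39, 5/13)
obs 12: x=-2 → posterior Normal(13/42, 5/14)
obs 13: x=-7 → posterior Normal(-8/45, 1/3)
obs 14: x=6 → posterior Normal(5/24, 5/16)

k = 6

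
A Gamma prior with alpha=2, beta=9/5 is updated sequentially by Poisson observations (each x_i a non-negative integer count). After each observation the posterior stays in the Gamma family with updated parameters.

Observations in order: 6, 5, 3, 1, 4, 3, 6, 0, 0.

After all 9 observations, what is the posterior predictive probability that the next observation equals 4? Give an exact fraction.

239678146259908541210096702912483942164466236990370611200000/1617962292165351485107436017199696023447086893648213540833561

obs 1: x=6 → posterior Gamma(8, 14/5)
obs 2: x=5 → posterior Gamma(13, 19/5)
obs 3: x=3 → posterior Gamma(16, 24/5)
obs 4: x=1 → posterior Gamma(17, 29/5)
obs 5: x=4 → posterior Gamma(21, 34/5)
obs 6: x=3 → posterior Gamma(24, 39/5)
obs 7: x=6 → posterior Gamma(30, 44/5)
obs 8: x=0 → posterior Gamma(30, 49/5)
obs 9: x=0 → posterior Gamma(30, 54/5)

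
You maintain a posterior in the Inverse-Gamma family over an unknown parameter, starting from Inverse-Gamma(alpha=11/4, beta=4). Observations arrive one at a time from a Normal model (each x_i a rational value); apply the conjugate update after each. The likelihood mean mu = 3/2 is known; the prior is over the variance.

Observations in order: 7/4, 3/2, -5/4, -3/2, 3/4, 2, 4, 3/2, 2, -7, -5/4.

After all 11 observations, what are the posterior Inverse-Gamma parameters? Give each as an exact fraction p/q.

alpha=33/4, beta=447/8

obs 1: x=7/4 → posterior Inverse-Gamma(13/4, 129/32)
obs 2: x=3/2 → posterior Inverse-Gamma(15/4, 129/32)
obs 3: x=-5/4 → posterior Inverse-Gamma(17/4, 125/16)
obs 4: x=-3/2 → posterior Inverse-Gamma(19/4, 197/16)
obs 5: x=3/4 → posterior Inverse-Gamma(21/4, 403/32)
obs 6: x=2 → posterior Inverse-Gamma(23/4, 407/32)
obs 7: x=4 → posterior Inverse-Gamma(25/4, 507/32)
obs 8: x=3/2 → posterior Inverse-Gamma(27/4, 507/32)
obs 9: x=2 → posterior Inverse-Gamma(29/4, 511/32)
obs 10: x=-7 → posterior Inverse-Gamma(31/4, 1667/32)
obs 11: x=-5/4 → posterior Inverse-Gamma(33/4, 447/8)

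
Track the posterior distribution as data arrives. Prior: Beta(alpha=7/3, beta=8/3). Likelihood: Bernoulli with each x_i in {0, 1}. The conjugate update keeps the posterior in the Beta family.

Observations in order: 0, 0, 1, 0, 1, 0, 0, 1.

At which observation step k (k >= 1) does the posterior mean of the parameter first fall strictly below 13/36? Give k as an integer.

k = 2

obs 1: x=0 → posterior Beta(7/3, 11/3)
obs 2: x=0 → posterior Beta(7/3, 14/3)
obs 3: x=1 → posterior Beta(10/3, 14/3)
obs 4: x=0 → posterior Beta(10/3, 17/3)
obs 5: x=1 → posterior Beta(13/3, 17/3)
obs 6: x=0 → posterior Beta(13/3, 20/3)
obs 7: x=0 → posterior Beta(13/3, 23/3)
obs 8: x=1 → posterior Beta(16/3, 23/3)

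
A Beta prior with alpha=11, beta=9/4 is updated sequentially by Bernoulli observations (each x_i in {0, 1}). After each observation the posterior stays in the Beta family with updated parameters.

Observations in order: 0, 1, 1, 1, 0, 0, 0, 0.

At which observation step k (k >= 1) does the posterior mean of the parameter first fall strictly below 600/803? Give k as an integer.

obs 1: x=0 → posterior Beta(11, 13/4)
obs 2: x=1 → posterior Beta(12, 13/4)
obs 3: x=1 → posterior Beta(13, 13/4)
obs 4: x=1 → posterior Beta(14, 13/4)
obs 5: x=0 → posterior Beta(14, 17/4)
obs 6: x=0 → posterior Beta(14, 21/4)
obs 7: x=0 → posterior Beta(14, 25/4)
obs 8: x=0 → posterior Beta(14, 29/4)

k = 6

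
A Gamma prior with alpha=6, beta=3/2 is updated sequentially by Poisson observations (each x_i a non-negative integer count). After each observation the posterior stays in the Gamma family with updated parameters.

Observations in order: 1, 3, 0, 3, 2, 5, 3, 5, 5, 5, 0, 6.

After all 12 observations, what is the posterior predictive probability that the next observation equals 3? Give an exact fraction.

obs 1: x=1 → posterior Gamma(7, 5/2)
obs 2: x=3 → posterior Gamma(10, 7/2)
obs 3: x=0 → posterior Gamma(10, 9/2)
obs 4: x=3 → posterior Gamma(13, 11/2)
obs 5: x=2 → posterior Gamma(15, 13/2)
obs 6: x=5 → posterior Gamma(20, 15/2)
obs 7: x=3 → posterior Gamma(23, 17/2)
obs 8: x=5 → posterior Gamma(28, 19/2)
obs 9: x=5 → posterior Gamma(33, 21/2)
obs 10: x=5 → posterior Gamma(38, 23/2)
obs 11: x=0 → posterior Gamma(38, 25/2)
obs 12: x=6 → posterior Gamma(44, 27/2)

115975801224766456768309078823484837607556923277044229687387530451040/540388254896363906423085056139791027545489078221423373035998591883509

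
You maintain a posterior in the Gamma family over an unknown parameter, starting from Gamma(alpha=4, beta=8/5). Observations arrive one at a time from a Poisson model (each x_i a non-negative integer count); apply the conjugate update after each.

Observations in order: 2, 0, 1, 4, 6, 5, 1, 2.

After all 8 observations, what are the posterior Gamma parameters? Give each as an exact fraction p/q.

alpha=25, beta=48/5

obs 1: x=2 → posterior Gamma(6, 13/5)
obs 2: x=0 → posterior Gamma(6, 18/5)
obs 3: x=1 → posterior Gamma(7, 23/5)
obs 4: x=4 → posterior Gamma(11, 28/5)
obs 5: x=6 → posterior Gamma(17, 33/5)
obs 6: x=5 → posterior Gamma(22, 38/5)
obs 7: x=1 → posterior Gamma(23, 43/5)
obs 8: x=2 → posterior Gamma(25, 48/5)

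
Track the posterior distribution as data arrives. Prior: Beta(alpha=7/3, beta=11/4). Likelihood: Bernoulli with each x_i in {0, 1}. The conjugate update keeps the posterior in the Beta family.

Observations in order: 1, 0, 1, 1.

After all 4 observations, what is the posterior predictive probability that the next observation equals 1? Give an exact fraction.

64/109

obs 1: x=1 → posterior Beta(10/3, 11/4)
obs 2: x=0 → posterior Beta(10/3, 15/4)
obs 3: x=1 → posterior Beta(13/3, 15/4)
obs 4: x=1 → posterior Beta(16/3, 15/4)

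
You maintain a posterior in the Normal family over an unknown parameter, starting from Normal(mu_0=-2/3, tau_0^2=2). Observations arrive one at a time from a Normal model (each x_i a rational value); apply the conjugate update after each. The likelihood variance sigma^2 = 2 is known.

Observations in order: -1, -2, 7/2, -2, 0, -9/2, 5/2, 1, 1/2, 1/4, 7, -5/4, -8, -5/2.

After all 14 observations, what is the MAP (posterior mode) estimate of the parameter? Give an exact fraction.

-43/90

obs 1: x=-1 → posterior Normal(-5/6, 1)
obs 2: x=-2 → posterior Normal(-11/9, 2/3)
obs 3: x=7/2 → posterior Normal(-1/24, 1/2)
obs 4: x=-2 → posterior Normal(-13/30, 2/5)
obs 5: x=0 → posterior Normal(-13/36, 1/3)
obs 6: x=-9/2 → posterior Normal(-20/21, 2/7)
obs 7: x=5/2 → posterior Normal(-25/48, 1/4)
obs 8: x=1 → posterior Normal(-19/54, 2/9)
obs 9: x=1/2 → posterior Normal(-4/15, 1/5)
obs 10: x=1/4 → posterior Normal(-29/132, 2/11)
obs 11: x=7 → posterior Normal(55/144, 1/6)
obs 12: x=-5/4 → posterior Normal(10/39, 2/13)
obs 13: x=-8 → posterior Normal(-1/3, 1/7)
obs 14: x=-5/2 → posterior Normal(-43/90, 2/15)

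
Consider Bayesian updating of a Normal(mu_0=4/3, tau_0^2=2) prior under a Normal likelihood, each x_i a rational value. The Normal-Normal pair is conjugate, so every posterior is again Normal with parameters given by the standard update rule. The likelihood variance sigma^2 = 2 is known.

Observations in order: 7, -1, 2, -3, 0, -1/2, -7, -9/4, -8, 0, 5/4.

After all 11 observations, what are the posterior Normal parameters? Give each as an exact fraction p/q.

mu_0=-61/72, tau_0^2=1/6

obs 1: x=7 → posterior Normal(25/6, 1)
obs 2: x=-1 → posterior Normal(22/9, 2/3)
obs 3: x=2 → posterior Normal(7/3, 1/2)
obs 4: x=-3 → posterior Normal(19/15, 2/5)
obs 5: x=0 → posterior Normal(19/18, 1/3)
obs 6: x=-1/2 → posterior Normal(5/6, 2/7)
obs 7: x=-7 → posterior Normal(-7/48, 1/4)
obs 8: x=-9/4 → posterior Normal(-41/108, 2/9)
obs 9: x=-8 → posterior Normal(-137/120, 1/5)
obs 10: x=0 → posterior Normal(-137/132, 2/11)
obs 11: x=5/4 → posterior Normal(-61/72, 1/6)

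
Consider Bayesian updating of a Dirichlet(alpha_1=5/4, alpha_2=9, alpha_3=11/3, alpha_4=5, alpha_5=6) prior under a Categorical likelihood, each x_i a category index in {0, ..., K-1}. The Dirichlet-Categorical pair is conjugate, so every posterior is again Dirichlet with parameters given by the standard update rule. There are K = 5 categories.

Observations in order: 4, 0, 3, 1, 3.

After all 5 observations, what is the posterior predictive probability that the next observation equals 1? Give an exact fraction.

obs 1: x=4 → posterior Dirichlet(5/4, 9, 11/3, 5, 7)
obs 2: x=0 → posterior Dirichlet(9/4, 9, 11/3, 5, 7)
obs 3: x=3 → posterior Dirichlet(9/4, 9, 11/3, 6, 7)
obs 4: x=1 → posterior Dirichlet(9/4, 10, 11/3, 6, 7)
obs 5: x=3 → posterior Dirichlet(9/4, 10, 11/3, 7, 7)

120/359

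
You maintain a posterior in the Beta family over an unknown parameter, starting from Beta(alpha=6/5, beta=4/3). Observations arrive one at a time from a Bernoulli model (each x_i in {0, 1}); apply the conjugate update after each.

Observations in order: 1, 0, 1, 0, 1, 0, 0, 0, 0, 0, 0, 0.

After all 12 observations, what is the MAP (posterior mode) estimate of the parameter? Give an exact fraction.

obs 1: x=1 → posterior Beta(11/5, 4/3)
obs 2: x=0 → posterior Beta(11/5, 7/3)
obs 3: x=1 → posterior Beta(16/5, 7/3)
obs 4: x=0 → posterior Beta(16/5, 10/3)
obs 5: x=1 → posterior Beta(21/5, 10/3)
obs 6: x=0 → posterior Beta(21/5, 13/3)
obs 7: x=0 → posterior Beta(21/5, 16/3)
obs 8: x=0 → posterior Beta(21/5, 19/3)
obs 9: x=0 → posterior Beta(21/5, 22/3)
obs 10: x=0 → posterior Beta(21/5, 25/3)
obs 11: x=0 → posterior Beta(21/5, 28/3)
obs 12: x=0 → posterior Beta(21/5, 31/3)

12/47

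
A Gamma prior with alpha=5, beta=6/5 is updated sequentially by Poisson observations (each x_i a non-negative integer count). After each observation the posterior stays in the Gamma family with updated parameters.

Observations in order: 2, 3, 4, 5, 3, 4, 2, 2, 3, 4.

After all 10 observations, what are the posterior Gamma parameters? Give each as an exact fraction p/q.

obs 1: x=2 → posterior Gamma(7, 11/5)
obs 2: x=3 → posterior Gamma(10, 16/5)
obs 3: x=4 → posterior Gamma(14, 21/5)
obs 4: x=5 → posterior Gamma(19, 26/5)
obs 5: x=3 → posterior Gamma(22, 31/5)
obs 6: x=4 → posterior Gamma(26, 36/5)
obs 7: x=2 → posterior Gamma(28, 41/5)
obs 8: x=2 → posterior Gamma(30, 46/5)
obs 9: x=3 → posterior Gamma(33, 51/5)
obs 10: x=4 → posterior Gamma(37, 56/5)

alpha=37, beta=56/5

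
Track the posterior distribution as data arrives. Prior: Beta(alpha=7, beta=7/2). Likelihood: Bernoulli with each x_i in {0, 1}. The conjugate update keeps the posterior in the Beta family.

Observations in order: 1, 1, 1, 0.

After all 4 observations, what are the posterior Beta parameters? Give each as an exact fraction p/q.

obs 1: x=1 → posterior Beta(8, 7/2)
obs 2: x=1 → posterior Beta(9, 7/2)
obs 3: x=1 → posterior Beta(10, 7/2)
obs 4: x=0 → posterior Beta(10, 9/2)

alpha=10, beta=9/2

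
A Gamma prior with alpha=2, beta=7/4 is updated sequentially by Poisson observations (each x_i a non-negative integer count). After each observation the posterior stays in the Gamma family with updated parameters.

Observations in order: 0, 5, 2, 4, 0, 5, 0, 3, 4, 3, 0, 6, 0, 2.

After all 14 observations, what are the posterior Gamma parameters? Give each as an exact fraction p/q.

obs 1: x=0 → posterior Gamma(2, 11/4)
obs 2: x=5 → posterior Gamma(7, 15/4)
obs 3: x=2 → posterior Gamma(9, 19/4)
obs 4: x=4 → posterior Gamma(13, 23/4)
obs 5: x=0 → posterior Gamma(13, 27/4)
obs 6: x=5 → posterior Gamma(18, 31/4)
obs 7: x=0 → posterior Gamma(18, 35/4)
obs 8: x=3 → posterior Gamma(21, 39/4)
obs 9: x=4 → posterior Gamma(25, 43/4)
obs 10: x=3 → posterior Gamma(28, 47/4)
obs 11: x=0 → posterior Gamma(28, 51/4)
obs 12: x=6 → posterior Gamma(34, 55/4)
obs 13: x=0 → posterior Gamma(34, 59/4)
obs 14: x=2 → posterior Gamma(36, 63/4)

alpha=36, beta=63/4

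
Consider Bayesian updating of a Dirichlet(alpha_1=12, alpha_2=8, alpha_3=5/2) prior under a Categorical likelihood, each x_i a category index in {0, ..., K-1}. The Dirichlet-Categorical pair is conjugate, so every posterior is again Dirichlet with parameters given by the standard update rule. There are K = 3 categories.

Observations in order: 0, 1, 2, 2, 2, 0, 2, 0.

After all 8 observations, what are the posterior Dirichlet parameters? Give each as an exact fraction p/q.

alpha_1=15, alpha_2=9, alpha_3=13/2

obs 1: x=0 → posterior Dirichlet(13, 8, 5/2)
obs 2: x=1 → posterior Dirichlet(13, 9, 5/2)
obs 3: x=2 → posterior Dirichlet(13, 9, 7/2)
obs 4: x=2 → posterior Dirichlet(13, 9, 9/2)
obs 5: x=2 → posterior Dirichlet(13, 9, 11/2)
obs 6: x=0 → posterior Dirichlet(14, 9, 11/2)
obs 7: x=2 → posterior Dirichlet(14, 9, 13/2)
obs 8: x=0 → posterior Dirichlet(15, 9, 13/2)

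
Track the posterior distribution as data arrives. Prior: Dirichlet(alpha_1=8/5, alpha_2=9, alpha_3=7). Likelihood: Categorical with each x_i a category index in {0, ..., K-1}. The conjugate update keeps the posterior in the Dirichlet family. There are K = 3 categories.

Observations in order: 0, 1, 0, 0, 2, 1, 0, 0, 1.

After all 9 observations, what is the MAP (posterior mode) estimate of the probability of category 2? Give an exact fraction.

35/118

obs 1: x=0 → posterior Dirichlet(13/5, 9, 7)
obs 2: x=1 → posterior Dirichlet(13/5, 10, 7)
obs 3: x=0 → posterior Dirichlet(18/5, 10, 7)
obs 4: x=0 → posterior Dirichlet(23/5, 10, 7)
obs 5: x=2 → posterior Dirichlet(23/5, 10, 8)
obs 6: x=1 → posterior Dirichlet(23/5, 11, 8)
obs 7: x=0 → posterior Dirichlet(28/5, 11, 8)
obs 8: x=0 → posterior Dirichlet(33/5, 11, 8)
obs 9: x=1 → posterior Dirichlet(33/5, 12, 8)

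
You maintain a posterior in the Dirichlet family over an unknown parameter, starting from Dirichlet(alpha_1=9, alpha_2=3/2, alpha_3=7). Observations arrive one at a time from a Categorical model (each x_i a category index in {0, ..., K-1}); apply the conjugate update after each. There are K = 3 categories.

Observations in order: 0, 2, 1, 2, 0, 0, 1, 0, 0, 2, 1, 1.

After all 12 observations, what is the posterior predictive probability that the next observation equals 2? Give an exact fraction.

obs 1: x=0 → posterior Dirichlet(10, 3/2, 7)
obs 2: x=2 → posterior Dirichlet(10, 3/2, 8)
obs 3: x=1 → posterior Dirichlet(10, 5/2, 8)
obs 4: x=2 → posterior Dirichlet(10, 5/2, 9)
obs 5: x=0 → posterior Dirichlet(11, 5/2, 9)
obs 6: x=0 → posterior Dirichlet(12, 5/2, 9)
obs 7: x=1 → posterior Dirichlet(12, 7/2, 9)
obs 8: x=0 → posterior Dirichlet(13, 7/2, 9)
obs 9: x=0 → posterior Dirichlet(14, 7/2, 9)
obs 10: x=2 → posterior Dirichlet(14, 7/2, 10)
obs 11: x=1 → posterior Dirichlet(14, 9/2, 10)
obs 12: x=1 → posterior Dirichlet(14, 11/2, 10)

20/59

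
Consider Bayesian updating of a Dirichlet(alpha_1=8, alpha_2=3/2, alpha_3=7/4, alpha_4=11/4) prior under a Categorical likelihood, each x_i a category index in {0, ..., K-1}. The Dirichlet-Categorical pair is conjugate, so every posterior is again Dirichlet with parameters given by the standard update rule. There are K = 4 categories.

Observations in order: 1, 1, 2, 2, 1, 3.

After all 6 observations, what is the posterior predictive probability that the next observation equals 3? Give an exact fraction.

obs 1: x=1 → posterior Dirichlet(8, 5/2, 7/4, 11/4)
obs 2: x=1 → posterior Dirichlet(8, 7/2, 7/4, 11/4)
obs 3: x=2 → posterior Dirichlet(8, 7/2, 11/4, 11/4)
obs 4: x=2 → posterior Dirichlet(8, 7/2, 15/4, 11/4)
obs 5: x=1 → posterior Dirichlet(8, 9/2, 15/4, 11/4)
obs 6: x=3 → posterior Dirichlet(8, 9/2, 15/4, 15/4)

3/16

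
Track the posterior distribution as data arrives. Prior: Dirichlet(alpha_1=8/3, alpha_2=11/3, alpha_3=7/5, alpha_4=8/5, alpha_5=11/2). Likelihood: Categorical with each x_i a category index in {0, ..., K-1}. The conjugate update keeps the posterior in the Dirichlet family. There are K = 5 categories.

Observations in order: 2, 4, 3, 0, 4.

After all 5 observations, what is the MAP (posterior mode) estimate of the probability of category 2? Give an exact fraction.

obs 1: x=2 → posterior Dirichlet(8/3, 11/3, 12/5, 8/5, 11/2)
obs 2: x=4 → posterior Dirichlet(8/3, 11/3, 12/5, 8/5, 13/2)
obs 3: x=3 → posterior Dirichlet(8/3, 11/3, 12/5, 13/5, 13/2)
obs 4: x=0 → posterior Dirichlet(11/3, 11/3, 12/5, 13/5, 13/2)
obs 5: x=4 → posterior Dirichlet(11/3, 11/3, 12/5, 13/5, 15/2)

42/445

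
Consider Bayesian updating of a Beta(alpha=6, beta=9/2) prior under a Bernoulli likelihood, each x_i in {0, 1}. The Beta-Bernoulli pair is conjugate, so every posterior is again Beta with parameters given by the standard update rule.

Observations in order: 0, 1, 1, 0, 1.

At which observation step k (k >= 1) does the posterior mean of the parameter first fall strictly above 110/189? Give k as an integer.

k = 3

obs 1: x=0 → posterior Beta(6, 11/2)
obs 2: x=1 → posterior Beta(7, 11/2)
obs 3: x=1 → posterior Beta(8, 11/2)
obs 4: x=0 → posterior Beta(8, 13/2)
obs 5: x=1 → posterior Beta(9, 13/2)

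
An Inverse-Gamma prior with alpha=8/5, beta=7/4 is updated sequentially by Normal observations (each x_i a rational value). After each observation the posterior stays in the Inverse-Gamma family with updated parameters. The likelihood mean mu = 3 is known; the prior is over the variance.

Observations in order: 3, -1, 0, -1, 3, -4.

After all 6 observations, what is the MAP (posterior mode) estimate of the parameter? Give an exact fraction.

obs 1: x=3 → posterior Inverse-Gamma(21/10, 7/4)
obs 2: x=-1 → posterior Inverse-Gamma(13/5, 39/4)
obs 3: x=0 → posterior Inverse-Gamma(31/10, 57/4)
obs 4: x=-1 → posterior Inverse-Gamma(18/5, 89/4)
obs 5: x=3 → posterior Inverse-Gamma(41/10, 89/4)
obs 6: x=-4 → posterior Inverse-Gamma(23/5, 187/4)

935/112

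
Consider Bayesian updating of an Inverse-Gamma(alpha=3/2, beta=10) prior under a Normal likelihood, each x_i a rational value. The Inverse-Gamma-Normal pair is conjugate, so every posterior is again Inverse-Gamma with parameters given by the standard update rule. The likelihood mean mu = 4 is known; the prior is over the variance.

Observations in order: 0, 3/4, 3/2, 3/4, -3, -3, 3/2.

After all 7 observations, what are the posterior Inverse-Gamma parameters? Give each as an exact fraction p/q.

alpha=5, beta=1341/16

obs 1: x=0 → posterior Inverse-Gamma(2, 18)
obs 2: x=3/4 → posterior Inverse-Gamma(5/2, 745/32)
obs 3: x=3/2 → posterior Inverse-Gamma(3, 845/32)
obs 4: x=3/4 → posterior Inverse-Gamma(7/2, 507/16)
obs 5: x=-3 → posterior Inverse-Gamma(4, 899/16)
obs 6: x=-3 → posterior Inverse-Gamma(9/2, 1291/16)
obs 7: x=3/2 → posterior Inverse-Gamma(5, 1341/16)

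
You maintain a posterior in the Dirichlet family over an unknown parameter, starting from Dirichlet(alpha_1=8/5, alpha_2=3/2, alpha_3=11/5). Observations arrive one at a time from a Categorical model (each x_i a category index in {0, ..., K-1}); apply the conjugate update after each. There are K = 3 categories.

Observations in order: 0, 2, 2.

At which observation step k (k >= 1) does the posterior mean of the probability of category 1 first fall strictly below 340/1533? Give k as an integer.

obs 1: x=0 → posterior Dirichlet(13/5, 3/2, 11/5)
obs 2: x=2 → posterior Dirichlet(13/5, 3/2, 16/5)
obs 3: x=2 → posterior Dirichlet(13/5, 3/2, 21/5)

k = 2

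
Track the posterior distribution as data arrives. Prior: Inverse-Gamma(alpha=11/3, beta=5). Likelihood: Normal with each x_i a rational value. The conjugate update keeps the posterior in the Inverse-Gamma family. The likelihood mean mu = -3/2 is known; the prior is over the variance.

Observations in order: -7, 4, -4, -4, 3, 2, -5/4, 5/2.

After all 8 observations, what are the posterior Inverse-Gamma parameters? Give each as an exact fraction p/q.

alpha=23/3, beta=2105/32

obs 1: x=-7 → posterior Inverse-Gamma(25/6, 161/8)
obs 2: x=4 → posterior Inverse-Gamma(14/3, 141/4)
obs 3: x=-4 → posterior Inverse-Gamma(31/6, 307/8)
obs 4: x=-4 → posterior Inverse-Gamma(17/3, 83/2)
obs 5: x=3 → posterior Inverse-Gamma(37/6, 413/8)
obs 6: x=2 → posterior Inverse-Gamma(20/3, 231/4)
obs 7: x=-5/4 → posterior Inverse-Gamma(43/6, 1849/32)
obs 8: x=5/2 → posterior Inverse-Gamma(23/3, 2105/32)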